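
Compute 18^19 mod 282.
126

Repeated squaring. Binary of 19 = 10011.
18^1 ≡ 18 (mod 282); 18^2 ≡ 42 (mod 282); 18^4 ≡ 72 (mod 282); 18^8 ≡ 108 (mod 282); 18^16 ≡ 102 (mod 282)
18^19 = 18^1 × 18^2 × 18^16 ≡ 126 (mod 282)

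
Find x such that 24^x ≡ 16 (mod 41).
8

Baby-step giant-step with step n = ⌈√41⌉ = 7.
Baby steps 24^j mod 41 (j:value) for j=0..6: 0:1, 1:24, 2:2, 3:7, 4:4, 5:14, 6:8.
Giant-step multiplier: 24^(-7) ≡ 24^(40-7) = 24^33 ≡ 22 (mod 41).
Giant steps γ_i = 16·22^i mod 41: γ_0=16, γ_1=24 (in table at j=1).
x = i·n + j = 1·7 + 1 = 8.
Check: 24^8 ≡ 16 (mod 41).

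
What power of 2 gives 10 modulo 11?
5

Baby-step giant-step with step n = ⌈√11⌉ = 4.
Baby steps 2^j mod 11 (j:value) for j=0..3: 0:1, 1:2, 2:4, 3:8.
Giant-step multiplier: 2^(-4) ≡ 2^(10-4) = 2^6 ≡ 9 (mod 11).
Giant steps γ_i = 10·9^i mod 11: γ_0=10, γ_1=2 (in table at j=1).
x = i·n + j = 1·4 + 1 = 5.
Check: 2^5 ≡ 10 (mod 11).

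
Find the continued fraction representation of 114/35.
[3; 3, 1, 8]

Euclidean algorithm steps:
114 = 3 × 35 + 9
35 = 3 × 9 + 8
9 = 1 × 8 + 1
8 = 8 × 1 + 0
Continued fraction: [3; 3, 1, 8]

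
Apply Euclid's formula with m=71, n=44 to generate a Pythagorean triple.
(3105, 6248, 6977)

Euclid's formula: a = m² - n², b = 2mn, c = m² + n²
m = 71, n = 44
a = 71² - 44² = 5041 - 1936 = 3105
b = 2 × 71 × 44 = 6248
c = 71² + 44² = 5041 + 1936 = 6977
Verification: 3105² + 6248² = 9641025 + 39037504 = 48678529 = 6977² ✓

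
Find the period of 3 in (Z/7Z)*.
6

7 is prime, so ord(3) divides φ(7) = 6.
Divisors of 6: 1, 2, 3, 6.
Repeated squaring: 3^1 ≡ 3, 3^2 ≡ 2, 3^4 ≡ 4 (mod 7).
Test 3^d mod 7 for each divisor d in increasing order:
3^1 ≡ 3
3^2 ≡ 2
3^3 = 3^2·3^1 ≡ 6
3^6 = 3^4·3^2 ≡ 1  ← first divisor giving 1
The order is 6.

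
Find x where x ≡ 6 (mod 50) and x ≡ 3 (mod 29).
206

Using Chinese Remainder Theorem:
M = 50 × 29 = 1450
M1 = 29, M2 = 50
y1 = 29^(-1) mod 50 = 19
y2 = 50^(-1) mod 29 = 18
x = (6×29×19 + 3×50×18) mod 1450 = 206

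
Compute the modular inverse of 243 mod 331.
252

gcd(243, 331) = 1, so the inverse exists.
Extended Euclidean algorithm on (331, 243):
331 = 1 × 243 + 88  ⟹  88 = (1)·331 + (-1)·243
243 = 2 × 88 + 67  ⟹  67 = (-2)·331 + (3)·243
88 = 1 × 67 + 21  ⟹  21 = (3)·331 + (-4)·243
67 = 3 × 21 + 4  ⟹  4 = (-11)·331 + (15)·243
21 = 5 × 4 + 1  ⟹  1 = (58)·331 + (-79)·243
So (-79)·243 ≡ 1 (mod 331), i.e. 243^(-1) ≡ -79 ≡ 252 (mod 331).
Check: 243 × 252 = 61236 ≡ 1 (mod 331)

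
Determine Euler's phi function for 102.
32

102 = 2 × 3 × 17
φ(n) = n × ∏(1 - 1/p) for each prime p dividing n
φ(102) = 102 × (1 - 1/2) × (1 - 1/3) × (1 - 1/17) = 32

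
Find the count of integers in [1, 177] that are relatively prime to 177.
116

177 = 3 × 59
φ(n) = n × ∏(1 - 1/p) for each prime p dividing n
φ(177) = 177 × (1 - 1/3) × (1 - 1/59) = 116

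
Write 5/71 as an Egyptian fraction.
1/15 + 1/267 + 1/94785

Greedy algorithm:
5/71: ceiling(71/5) = 15, use 1/15
4/1065: ceiling(1065/4) = 267, use 1/267
1/94785: ceiling(94785/1) = 94785, use 1/94785
Result: 5/71 = 1/15 + 1/267 + 1/94785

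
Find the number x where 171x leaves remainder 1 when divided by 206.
153

gcd(171, 206) = 1, so the inverse exists.
Extended Euclidean algorithm on (206, 171):
206 = 1 × 171 + 35  ⟹  35 = (1)·206 + (-1)·171
171 = 4 × 35 + 31  ⟹  31 = (-4)·206 + (5)·171
35 = 1 × 31 + 4  ⟹  4 = (5)·206 + (-6)·171
31 = 7 × 4 + 3  ⟹  3 = (-39)·206 + (47)·171
4 = 1 × 3 + 1  ⟹  1 = (44)·206 + (-53)·171
So (-53)·171 ≡ 1 (mod 206), i.e. 171^(-1) ≡ -53 ≡ 153 (mod 206).
Check: 171 × 153 = 26163 ≡ 1 (mod 206)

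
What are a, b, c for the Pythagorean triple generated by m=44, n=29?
(1095, 2552, 2777)

Euclid's formula: a = m² - n², b = 2mn, c = m² + n²
m = 44, n = 29
a = 44² - 29² = 1936 - 841 = 1095
b = 2 × 44 × 29 = 2552
c = 44² + 29² = 1936 + 841 = 2777
Verification: 1095² + 2552² = 1199025 + 6512704 = 7711729 = 2777² ✓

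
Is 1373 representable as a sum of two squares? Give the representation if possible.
2² + 37² (a=2, b=37)

Factorization: 1373 = 1373
By Fermat: n is sum of two squares iff every prime p ≡ 3 (mod 4) appears to even power.
All primes ≡ 3 (mod 4) appear to even power.
Search a = 0, 1, 2, … for 1373 - a² a perfect square: first hit at a = 2: 1373 - 4 = 1369 = 37².
1373 = 2² + 37² = 4 + 1369 ✓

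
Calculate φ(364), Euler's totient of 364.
144

364 = 2^2 × 7 × 13
φ(n) = n × ∏(1 - 1/p) for each prime p dividing n
φ(364) = 364 × (1 - 1/2) × (1 - 1/7) × (1 - 1/13) = 144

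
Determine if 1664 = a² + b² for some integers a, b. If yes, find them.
8² + 40² (a=8, b=40)

Factorization: 1664 = 2^7 × 13
By Fermat: n is sum of two squares iff every prime p ≡ 3 (mod 4) appears to even power.
All primes ≡ 3 (mod 4) appear to even power.
Search a = 0, 1, 2, … for 1664 - a² a perfect square: first hit at a = 8: 1664 - 64 = 1600 = 40².
1664 = 8² + 40² = 64 + 1600 ✓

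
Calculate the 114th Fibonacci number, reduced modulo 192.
88

Matrix identity: Q^n = [[F_(n+1), F_n], [F_n, F_(n-1)]] with Q = [[1,1],[1,0]].
n = 114 = 1110010₂. Square-and-multiply, entries mod 192:
Q^1 = [[1,1],[1,0]]
Q^3 = (Q^1)²·Q = [[3,2],[2,1]]
Q^7 = (Q^3)²·Q = [[21,13],[13,8]]
Q^14 = (Q^7)² = [[34,185],[185,41]]
Q^28 = (Q^14)² = [[53,51],[51,2]]
Q^57 = (Q^28)²·Q = [[151,34],[34,117]]
Q^114 = (Q^57)² = [[149,88],[88,61]]
F_114 mod 192 = Q^114[0][1] = 88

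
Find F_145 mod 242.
5

Matrix identity: Q^n = [[F_(n+1), F_n], [F_n, F_(n-1)]] with Q = [[1,1],[1,0]].
n = 145 = 10010001₂. Square-and-multiply, entries mod 242:
Q^1 = [[1,1],[1,0]]
Q^2 = (Q^1)² = [[2,1],[1,1]]
Q^4 = (Q^2)² = [[5,3],[3,2]]
Q^9 = (Q^4)²·Q = [[55,34],[34,21]]
Q^18 = (Q^9)² = [[67,164],[164,145]]
Q^36 = (Q^18)² = [[167,162],[162,5]]
Q^72 = (Q^36)² = [[167,34],[34,133]]
Q^145 = (Q^72)²·Q = [[41,5],[5,36]]
F_145 mod 242 = Q^145[0][1] = 5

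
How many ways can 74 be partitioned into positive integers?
7089500

p(n) counts ways to write n as a sum of positive integers (order ignored).
Euler's pentagonal recurrence: p(k) = p(k-1) + p(k-2) - p(k-5) - p(k-7) + p(k-12) + p(k-15) - ... (offsets j(3j∓1)/2, signs ++--, p(0)=1, p(<0)=0).
DP table for k = 0..73: p(0)=1, p(1)=1, p(2)=2, p(3)=3, p(4)=5, p(5)=7, p(6)=11, p(7)=15, p(8)=22, p(9)=30, p(10)=42, p(11)=56, p(12)=77, p(13)=101, p(14)=135, p(15)=176, p(16)=231, p(17)=297, p(18)=385, p(19)=490, p(20)=627, p(21)=792, p(22)=1002, p(23)=1255, p(24)=1575, p(25)=1958, p(26)=2436, p(27)=3010, p(28)=3718, p(29)=4565, p(30)=5604, p(31)=6842, p(32)=8349, p(33)=10143, p(34)=12310, p(35)=14883, p(36)=17977, p(37)=21637, p(38)=26015, p(39)=31185, p(40)=37338, p(41)=44583, p(42)=53174, p(43)=63261, p(44)=75175, p(45)=89134, p(46)=105558, p(47)=124754, p(48)=147273, p(49)=173525, p(50)=204226, p(51)=239943, p(52)=281589, p(53)=329931, p(54)=386155, p(55)=451276, p(56)=526823, p(57)=614154, p(58)=715220, p(59)=831820, p(60)=966467, p(61)=1121505, p(62)=1300156, p(63)=1505499, p(64)=1741630, p(65)=2012558, p(66)=2323520, p(67)=2679689, p(68)=3087735, p(69)=3554345, p(70)=4087968, p(71)=4697205, p(72)=5392783, p(73)=6185689.
Final step: p(74) = p(73) + p(72) - p(69) - p(67) + p(62) + p(59) - p(52) - p(48) + p(39) + p(34) - p(23) - p(17) + p(4)
= 6185689 + 5392783 - 3554345 - 2679689 + 1300156 + 831820 - 281589 - 147273 + 31185 + 12310 - 1255 - 297 + 5
= 7089500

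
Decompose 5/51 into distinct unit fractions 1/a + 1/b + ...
1/11 + 1/141 + 1/26367

Greedy algorithm:
5/51: ceiling(51/5) = 11, use 1/11
4/561: ceiling(561/4) = 141, use 1/141
1/26367: ceiling(26367/1) = 26367, use 1/26367
Result: 5/51 = 1/11 + 1/141 + 1/26367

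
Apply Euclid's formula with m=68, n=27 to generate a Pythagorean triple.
(3895, 3672, 5353)

Euclid's formula: a = m² - n², b = 2mn, c = m² + n²
m = 68, n = 27
a = 68² - 27² = 4624 - 729 = 3895
b = 2 × 68 × 27 = 3672
c = 68² + 27² = 4624 + 729 = 5353
Verification: 3895² + 3672² = 15171025 + 13483584 = 28654609 = 5353² ✓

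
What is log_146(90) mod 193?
103

Baby-step giant-step with step n = ⌈√193⌉ = 14.
Baby steps 146^j mod 193 (j:value) for j=0..13: 0:1, 1:146, 2:86, 3:11, 4:62, 5:174, 6:121, 7:103, 8:177, 9:173, 10:168, 11:17, 12:166, 13:111.
Giant-step multiplier: 146^(-14) ≡ 146^(192-14) = 146^178 ≡ 32 (mod 193).
Giant steps γ_i = 90·32^i mod 193: γ_0=90, γ_1=178, γ_2=99, γ_3=80, γ_4=51, γ_5=88, γ_6=114, γ_7=174 (in table at j=5).
x = i·n + j = 7·14 + 5 = 103.
Check: 146^103 ≡ 90 (mod 193).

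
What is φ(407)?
360

407 = 11 × 37
φ(n) = n × ∏(1 - 1/p) for each prime p dividing n
φ(407) = 407 × (1 - 1/11) × (1 - 1/37) = 360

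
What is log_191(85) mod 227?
18

Baby-step giant-step with step n = ⌈√227⌉ = 16.
Baby steps 191^j mod 227 (j:value) for j=0..15: 0:1, 1:191, 2:161, 3:106, 4:43, 5:41, 6:113, 7:18, 8:33, 9:174, 10:92, 11:93, 12:57, 13:218, 14:97, 15:140.
Giant-step multiplier: 191^(-16) ≡ 191^(226-16) = 191^210 ≡ 74 (mod 227).
Giant steps γ_i = 85·74^i mod 227: γ_0=85, γ_1=161 (in table at j=2).
x = i·n + j = 1·16 + 2 = 18.
Check: 191^18 ≡ 85 (mod 227).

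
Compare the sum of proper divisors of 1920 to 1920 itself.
abundant

Proper divisors of 1920: sum = 1 + 2 + 3 + 4 + 5 + 6 + 8 + 10 + ... + 384 + 480 + 640 + 960 (31 divisors) = 4200
Since 4200 > 1920, 1920 is abundant.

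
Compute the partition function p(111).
679903203

p(n) counts ways to write n as a sum of positive integers (order ignored).
Euler's pentagonal recurrence: p(k) = p(k-1) + p(k-2) - p(k-5) - p(k-7) + p(k-12) + p(k-15) - ... (offsets j(3j∓1)/2, signs ++--, p(0)=1, p(<0)=0).
DP table for k = 0..110: p(0)=1, p(1)=1, p(2)=2, p(3)=3, p(4)=5, p(5)=7, p(6)=11, p(7)=15, p(8)=22, p(9)=30, p(10)=42, p(11)=56, p(12)=77, p(13)=101, p(14)=135, p(15)=176, p(16)=231, p(17)=297, p(18)=385, p(19)=490, p(20)=627, p(21)=792, p(22)=1002, p(23)=1255, p(24)=1575, p(25)=1958, p(26)=2436, p(27)=3010, p(28)=3718, p(29)=4565, p(30)=5604, p(31)=6842, p(32)=8349, p(33)=10143, p(34)=12310, p(35)=14883, p(36)=17977, p(37)=21637, p(38)=26015, p(39)=31185, p(40)=37338, p(41)=44583, p(42)=53174, p(43)=63261, p(44)=75175, p(45)=89134, p(46)=105558, p(47)=124754, p(48)=147273, p(49)=173525, p(50)=204226, p(51)=239943, p(52)=281589, p(53)=329931, p(54)=386155, p(55)=451276, p(56)=526823, p(57)=614154, p(58)=715220, p(59)=831820, p(60)=966467, p(61)=1121505, p(62)=1300156, p(63)=1505499, p(64)=1741630, p(65)=2012558, p(66)=2323520, p(67)=2679689, p(68)=3087735, p(69)=3554345, p(70)=4087968, p(71)=4697205, p(72)=5392783, p(73)=6185689, p(74)=7089500, p(75)=8118264, p(76)=9289091, p(77)=10619863, p(78)=12132164, p(79)=13848650, p(80)=15796476, p(81)=18004327, p(82)=20506255, p(83)=23338469, p(84)=26543660, p(85)=30167357, p(86)=34262962, p(87)=38887673, p(88)=44108109, p(89)=49995925, p(90)=56634173, p(91)=64112359, p(92)=72533807, p(93)=82010177, p(94)=92669720, p(95)=104651419, p(96)=118114304, p(97)=133230930, p(98)=150198136, p(99)=169229875, p(100)=190569292, p(101)=214481126, p(102)=241265379, p(103)=271248950, p(104)=304801365, p(105)=342325709, p(106)=384276336, p(107)=431149389, p(108)=483502844, p(109)=541946240, p(110)=607163746.
Final step: p(111) = p(110) + p(109) - p(106) - p(104) + p(99) + p(96) - p(89) - p(85) + p(76) + p(71) - p(60) - p(54) + p(41) + p(34) - p(19) - p(11)
= 607163746 + 541946240 - 384276336 - 304801365 + 169229875 + 118114304 - 49995925 - 30167357 + 9289091 + 4697205 - 966467 - 386155 + 44583 + 12310 - 490 - 56
= 679903203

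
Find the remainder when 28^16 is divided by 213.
100

Repeated squaring. Binary of 16 = 10000.
28^1 ≡ 28 (mod 213); 28^2 ≡ 145 (mod 213); 28^4 ≡ 151 (mod 213); 28^8 ≡ 10 (mod 213); 28^16 ≡ 100 (mod 213)
28^16 = 28^16 ≡ 100 (mod 213)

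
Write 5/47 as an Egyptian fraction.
1/10 + 1/157 + 1/73790

Greedy algorithm:
5/47: ceiling(47/5) = 10, use 1/10
3/470: ceiling(470/3) = 157, use 1/157
1/73790: ceiling(73790/1) = 73790, use 1/73790
Result: 5/47 = 1/10 + 1/157 + 1/73790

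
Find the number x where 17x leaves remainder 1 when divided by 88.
57

gcd(17, 88) = 1, so the inverse exists.
Extended Euclidean algorithm on (88, 17):
88 = 5 × 17 + 3  ⟹  3 = (1)·88 + (-5)·17
17 = 5 × 3 + 2  ⟹  2 = (-5)·88 + (26)·17
3 = 1 × 2 + 1  ⟹  1 = (6)·88 + (-31)·17
So (-31)·17 ≡ 1 (mod 88), i.e. 17^(-1) ≡ -31 ≡ 57 (mod 88).
Check: 17 × 57 = 969 ≡ 1 (mod 88)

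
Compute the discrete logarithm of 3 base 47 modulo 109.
92

Baby-step giant-step with step n = ⌈√109⌉ = 11.
Baby steps 47^j mod 109 (j:value) for j=0..10: 0:1, 1:47, 2:29, 3:55, 4:78, 5:69, 6:82, 7:39, 8:89, 9:41, 10:74.
Giant-step multiplier: 47^(-11) ≡ 47^(108-11) = 47^97 ≡ 98 (mod 109).
Giant steps γ_i = 3·98^i mod 109: γ_0=3, γ_1=76, γ_2=36, γ_3=40, γ_4=105, γ_5=44, γ_6=61, γ_7=92, γ_8=78 (in table at j=4).
x = i·n + j = 8·11 + 4 = 92.
Check: 47^92 ≡ 3 (mod 109).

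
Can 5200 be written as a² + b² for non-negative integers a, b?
4² + 72² (a=4, b=72)

Factorization: 5200 = 2^4 × 5^2 × 13
By Fermat: n is sum of two squares iff every prime p ≡ 3 (mod 4) appears to even power.
All primes ≡ 3 (mod 4) appear to even power.
Search a = 0, 1, 2, … for 5200 - a² a perfect square: first hit at a = 4: 5200 - 16 = 5184 = 72².
5200 = 4² + 72² = 16 + 5184 ✓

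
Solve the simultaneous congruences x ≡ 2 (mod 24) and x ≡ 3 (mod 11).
146

Using Chinese Remainder Theorem:
M = 24 × 11 = 264
M1 = 11, M2 = 24
y1 = 11^(-1) mod 24 = 11
y2 = 24^(-1) mod 11 = 6
x = (2×11×11 + 3×24×6) mod 264 = 146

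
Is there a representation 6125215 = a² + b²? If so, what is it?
Not possible

Factorization: 6125215 = 5 × 107^3
By Fermat: n is sum of two squares iff every prime p ≡ 3 (mod 4) appears to even power.
Prime(s) ≡ 3 (mod 4) with odd exponent: [(107, 3)]
Therefore 6125215 cannot be expressed as a² + b².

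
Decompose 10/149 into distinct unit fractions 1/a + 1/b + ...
1/15 + 1/2235

Greedy algorithm:
10/149: ceiling(149/10) = 15, use 1/15
1/2235: ceiling(2235/1) = 2235, use 1/2235
Result: 10/149 = 1/15 + 1/2235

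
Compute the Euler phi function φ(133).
108

133 = 7 × 19
φ(n) = n × ∏(1 - 1/p) for each prime p dividing n
φ(133) = 133 × (1 - 1/7) × (1 - 1/19) = 108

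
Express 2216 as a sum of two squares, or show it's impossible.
10² + 46² (a=10, b=46)

Factorization: 2216 = 2^3 × 277
By Fermat: n is sum of two squares iff every prime p ≡ 3 (mod 4) appears to even power.
All primes ≡ 3 (mod 4) appear to even power.
Search a = 0, 1, 2, … for 2216 - a² a perfect square: first hit at a = 10: 2216 - 100 = 2116 = 46².
2216 = 10² + 46² = 100 + 2116 ✓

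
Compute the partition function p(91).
64112359

p(n) counts ways to write n as a sum of positive integers (order ignored).
Euler's pentagonal recurrence: p(k) = p(k-1) + p(k-2) - p(k-5) - p(k-7) + p(k-12) + p(k-15) - ... (offsets j(3j∓1)/2, signs ++--, p(0)=1, p(<0)=0).
DP table for k = 0..90: p(0)=1, p(1)=1, p(2)=2, p(3)=3, p(4)=5, p(5)=7, p(6)=11, p(7)=15, p(8)=22, p(9)=30, p(10)=42, p(11)=56, p(12)=77, p(13)=101, p(14)=135, p(15)=176, p(16)=231, p(17)=297, p(18)=385, p(19)=490, p(20)=627, p(21)=792, p(22)=1002, p(23)=1255, p(24)=1575, p(25)=1958, p(26)=2436, p(27)=3010, p(28)=3718, p(29)=4565, p(30)=5604, p(31)=6842, p(32)=8349, p(33)=10143, p(34)=12310, p(35)=14883, p(36)=17977, p(37)=21637, p(38)=26015, p(39)=31185, p(40)=37338, p(41)=44583, p(42)=53174, p(43)=63261, p(44)=75175, p(45)=89134, p(46)=105558, p(47)=124754, p(48)=147273, p(49)=173525, p(50)=204226, p(51)=239943, p(52)=281589, p(53)=329931, p(54)=386155, p(55)=451276, p(56)=526823, p(57)=614154, p(58)=715220, p(59)=831820, p(60)=966467, p(61)=1121505, p(62)=1300156, p(63)=1505499, p(64)=1741630, p(65)=2012558, p(66)=2323520, p(67)=2679689, p(68)=3087735, p(69)=3554345, p(70)=4087968, p(71)=4697205, p(72)=5392783, p(73)=6185689, p(74)=7089500, p(75)=8118264, p(76)=9289091, p(77)=10619863, p(78)=12132164, p(79)=13848650, p(80)=15796476, p(81)=18004327, p(82)=20506255, p(83)=23338469, p(84)=26543660, p(85)=30167357, p(86)=34262962, p(87)=38887673, p(88)=44108109, p(89)=49995925, p(90)=56634173.
Final step: p(91) = p(90) + p(89) - p(86) - p(84) + p(79) + p(76) - p(69) - p(65) + p(56) + p(51) - p(40) - p(34) + p(21) + p(14)
= 56634173 + 49995925 - 34262962 - 26543660 + 13848650 + 9289091 - 3554345 - 2012558 + 526823 + 239943 - 37338 - 12310 + 792 + 135
= 64112359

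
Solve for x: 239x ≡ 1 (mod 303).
71

gcd(239, 303) = 1, so the inverse exists.
Extended Euclidean algorithm on (303, 239):
303 = 1 × 239 + 64  ⟹  64 = (1)·303 + (-1)·239
239 = 3 × 64 + 47  ⟹  47 = (-3)·303 + (4)·239
64 = 1 × 47 + 17  ⟹  17 = (4)·303 + (-5)·239
47 = 2 × 17 + 13  ⟹  13 = (-11)·303 + (14)·239
17 = 1 × 13 + 4  ⟹  4 = (15)·303 + (-19)·239
13 = 3 × 4 + 1  ⟹  1 = (-56)·303 + (71)·239
So (71)·239 ≡ 1 (mod 303), i.e. 239^(-1) ≡ 71 (mod 303).
Check: 239 × 71 = 16969 ≡ 1 (mod 303)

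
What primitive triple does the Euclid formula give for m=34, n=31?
(195, 2108, 2117)

Euclid's formula: a = m² - n², b = 2mn, c = m² + n²
m = 34, n = 31
a = 34² - 31² = 1156 - 961 = 195
b = 2 × 34 × 31 = 2108
c = 34² + 31² = 1156 + 961 = 2117
Verification: 195² + 2108² = 38025 + 4443664 = 4481689 = 2117² ✓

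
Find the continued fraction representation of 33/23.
[1; 2, 3, 3]

Euclidean algorithm steps:
33 = 1 × 23 + 10
23 = 2 × 10 + 3
10 = 3 × 3 + 1
3 = 3 × 1 + 0
Continued fraction: [1; 2, 3, 3]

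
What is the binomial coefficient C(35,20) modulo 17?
0

Using Lucas' theorem:
Write n=35 and k=20 in base 17:
n in base 17: [2, 1]
k in base 17: [1, 3]
C(35,20) mod 17 = ∏ C(n_i, k_i) mod 17
Digit binomials (mod 17): C(2,1) = 2; C(1,3) = 0 (k_i > n_i)
Product: 2 × 0 = 0 ≡ 0 (mod 17)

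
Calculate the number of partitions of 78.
12132164

p(n) counts ways to write n as a sum of positive integers (order ignored).
Euler's pentagonal recurrence: p(k) = p(k-1) + p(k-2) - p(k-5) - p(k-7) + p(k-12) + p(k-15) - ... (offsets j(3j∓1)/2, signs ++--, p(0)=1, p(<0)=0).
DP table for k = 0..77: p(0)=1, p(1)=1, p(2)=2, p(3)=3, p(4)=5, p(5)=7, p(6)=11, p(7)=15, p(8)=22, p(9)=30, p(10)=42, p(11)=56, p(12)=77, p(13)=101, p(14)=135, p(15)=176, p(16)=231, p(17)=297, p(18)=385, p(19)=490, p(20)=627, p(21)=792, p(22)=1002, p(23)=1255, p(24)=1575, p(25)=1958, p(26)=2436, p(27)=3010, p(28)=3718, p(29)=4565, p(30)=5604, p(31)=6842, p(32)=8349, p(33)=10143, p(34)=12310, p(35)=14883, p(36)=17977, p(37)=21637, p(38)=26015, p(39)=31185, p(40)=37338, p(41)=44583, p(42)=53174, p(43)=63261, p(44)=75175, p(45)=89134, p(46)=105558, p(47)=124754, p(48)=147273, p(49)=173525, p(50)=204226, p(51)=239943, p(52)=281589, p(53)=329931, p(54)=386155, p(55)=451276, p(56)=526823, p(57)=614154, p(58)=715220, p(59)=831820, p(60)=966467, p(61)=1121505, p(62)=1300156, p(63)=1505499, p(64)=1741630, p(65)=2012558, p(66)=2323520, p(67)=2679689, p(68)=3087735, p(69)=3554345, p(70)=4087968, p(71)=4697205, p(72)=5392783, p(73)=6185689, p(74)=7089500, p(75)=8118264, p(76)=9289091, p(77)=10619863.
Final step: p(78) = p(77) + p(76) - p(73) - p(71) + p(66) + p(63) - p(56) - p(52) + p(43) + p(38) - p(27) - p(21) + p(8) + p(1)
= 10619863 + 9289091 - 6185689 - 4697205 + 2323520 + 1505499 - 526823 - 281589 + 63261 + 26015 - 3010 - 792 + 22 + 1
= 12132164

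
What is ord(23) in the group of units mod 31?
10

31 is prime, so ord(23) divides φ(31) = 30.
Divisors of 30: 1, 2, 3, 5, 6, 10, 15, 30.
Repeated squaring: 23^1 ≡ 23, 23^2 ≡ 2, 23^4 ≡ 4, 23^8 ≡ 16, 23^16 ≡ 8 (mod 31).
Test 23^d mod 31 for each divisor d in increasing order:
23^1 ≡ 23
23^2 ≡ 2
23^3 = 23^2·23^1 ≡ 15
23^5 = 23^4·23^1 ≡ 30
23^6 = 23^4·23^2 ≡ 8
23^10 = 23^8·23^2 ≡ 1  ← first divisor giving 1
The order is 10.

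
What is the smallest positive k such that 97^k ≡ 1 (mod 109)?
27

109 is prime, so ord(97) divides φ(109) = 108.
Divisors of 108: 1, 2, 3, 4, 6, 9, 12, 18, 27, 36, 54, 108.
Repeated squaring: 97^1 ≡ 97, 97^2 ≡ 35, 97^4 ≡ 26, 97^8 ≡ 22, 97^16 ≡ 48, 97^32 ≡ 15, 97^64 ≡ 7 (mod 109).
Test 97^d mod 109 for each divisor d in increasing order:
97^1 ≡ 97
97^2 ≡ 35
97^3 = 97^2·97^1 ≡ 16
97^4 ≡ 26
97^6 = 97^4·97^2 ≡ 38
97^9 = 97^8·97^1 ≡ 63
97^12 = 97^8·97^4 ≡ 27
97^18 = 97^16·97^2 ≡ 45
97^27 = 97^16·97^8·97^2·97^1 ≡ 1  ← first divisor giving 1
The order is 27.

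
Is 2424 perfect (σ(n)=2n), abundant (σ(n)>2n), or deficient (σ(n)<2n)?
abundant

Proper divisors of 2424: sum = 1 + 2 + 3 + 4 + 6 + 8 + 12 + 24 + 101 + 202 + 303 + 404 + 606 + 808 + 1212 = 3696
Since 3696 > 2424, 2424 is abundant.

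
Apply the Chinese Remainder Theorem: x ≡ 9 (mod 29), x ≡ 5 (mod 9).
212

Using Chinese Remainder Theorem:
M = 29 × 9 = 261
M1 = 9, M2 = 29
y1 = 9^(-1) mod 29 = 13
y2 = 29^(-1) mod 9 = 5
x = (9×9×13 + 5×29×5) mod 261 = 212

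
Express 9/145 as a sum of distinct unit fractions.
1/17 + 1/309 + 1/108813 + 1/13813538318 + 1/381627681711894999930

Greedy algorithm:
9/145: ceiling(145/9) = 17, use 1/17
8/2465: ceiling(2465/8) = 309, use 1/309
7/761685: ceiling(761685/7) = 108813, use 1/108813
2/27627076635: ceiling(27627076635/2) = 13813538318, use 1/13813538318
1/381627681711894999930: ceiling(381627681711894999930/1) = 381627681711894999930, use 1/381627681711894999930
Result: 9/145 = 1/17 + 1/309 + 1/108813 + 1/13813538318 + 1/381627681711894999930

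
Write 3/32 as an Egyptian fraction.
1/11 + 1/352

Greedy algorithm:
3/32: ceiling(32/3) = 11, use 1/11
1/352: ceiling(352/1) = 352, use 1/352
Result: 3/32 = 1/11 + 1/352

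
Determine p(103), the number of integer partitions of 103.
271248950

p(n) counts ways to write n as a sum of positive integers (order ignored).
Euler's pentagonal recurrence: p(k) = p(k-1) + p(k-2) - p(k-5) - p(k-7) + p(k-12) + p(k-15) - ... (offsets j(3j∓1)/2, signs ++--, p(0)=1, p(<0)=0).
DP table for k = 0..102: p(0)=1, p(1)=1, p(2)=2, p(3)=3, p(4)=5, p(5)=7, p(6)=11, p(7)=15, p(8)=22, p(9)=30, p(10)=42, p(11)=56, p(12)=77, p(13)=101, p(14)=135, p(15)=176, p(16)=231, p(17)=297, p(18)=385, p(19)=490, p(20)=627, p(21)=792, p(22)=1002, p(23)=1255, p(24)=1575, p(25)=1958, p(26)=2436, p(27)=3010, p(28)=3718, p(29)=4565, p(30)=5604, p(31)=6842, p(32)=8349, p(33)=10143, p(34)=12310, p(35)=14883, p(36)=17977, p(37)=21637, p(38)=26015, p(39)=31185, p(40)=37338, p(41)=44583, p(42)=53174, p(43)=63261, p(44)=75175, p(45)=89134, p(46)=105558, p(47)=124754, p(48)=147273, p(49)=173525, p(50)=204226, p(51)=239943, p(52)=281589, p(53)=329931, p(54)=386155, p(55)=451276, p(56)=526823, p(57)=614154, p(58)=715220, p(59)=831820, p(60)=966467, p(61)=1121505, p(62)=1300156, p(63)=1505499, p(64)=1741630, p(65)=2012558, p(66)=2323520, p(67)=2679689, p(68)=3087735, p(69)=3554345, p(70)=4087968, p(71)=4697205, p(72)=5392783, p(73)=6185689, p(74)=7089500, p(75)=8118264, p(76)=9289091, p(77)=10619863, p(78)=12132164, p(79)=13848650, p(80)=15796476, p(81)=18004327, p(82)=20506255, p(83)=23338469, p(84)=26543660, p(85)=30167357, p(86)=34262962, p(87)=38887673, p(88)=44108109, p(89)=49995925, p(90)=56634173, p(91)=64112359, p(92)=72533807, p(93)=82010177, p(94)=92669720, p(95)=104651419, p(96)=118114304, p(97)=133230930, p(98)=150198136, p(99)=169229875, p(100)=190569292, p(101)=214481126, p(102)=241265379.
Final step: p(103) = p(102) + p(101) - p(98) - p(96) + p(91) + p(88) - p(81) - p(77) + p(68) + p(63) - p(52) - p(46) + p(33) + p(26) - p(11) - p(3)
= 241265379 + 214481126 - 150198136 - 118114304 + 64112359 + 44108109 - 18004327 - 10619863 + 3087735 + 1505499 - 281589 - 105558 + 10143 + 2436 - 56 - 3
= 271248950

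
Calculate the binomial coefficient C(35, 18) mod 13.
5

Using Lucas' theorem:
Write n=35 and k=18 in base 13:
n in base 13: [2, 9]
k in base 13: [1, 5]
C(35,18) mod 13 = ∏ C(n_i, k_i) mod 13
Digit binomials (mod 13): C(2,1) = 2; C(9,5) = 126 ≡ 9
Product: 2 × 9 = 18 ≡ 5 (mod 13)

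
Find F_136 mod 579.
549

Matrix identity: Q^n = [[F_(n+1), F_n], [F_n, F_(n-1)]] with Q = [[1,1],[1,0]].
n = 136 = 10001000₂. Square-and-multiply, entries mod 579:
Q^1 = [[1,1],[1,0]]
Q^2 = (Q^1)² = [[2,1],[1,1]]
Q^4 = (Q^2)² = [[5,3],[3,2]]
Q^8 = (Q^4)² = [[34,21],[21,13]]
Q^17 = (Q^8)²·Q = [[268,439],[439,408]]
Q^34 = (Q^17)² = [[521,316],[316,205]]
Q^68 = (Q^34)² = [[158,132],[132,26]]
Q^136 = (Q^68)² = [[121,549],[549,151]]
F_136 mod 579 = Q^136[0][1] = 549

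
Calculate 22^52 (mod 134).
40

Repeated squaring. Binary of 52 = 110100.
22^1 ≡ 22 (mod 134); 22^2 ≡ 82 (mod 134); 22^4 ≡ 24 (mod 134); 22^8 ≡ 40 (mod 134); 22^16 ≡ 126 (mod 134); 22^32 ≡ 64 (mod 134)
22^52 = 22^4 × 22^16 × 22^32 ≡ 40 (mod 134)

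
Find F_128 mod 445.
86

Matrix identity: Q^n = [[F_(n+1), F_n], [F_n, F_(n-1)]] with Q = [[1,1],[1,0]].
n = 128 = 10000000₂. Square-and-multiply, entries mod 445:
Q^1 = [[1,1],[1,0]]
Q^2 = (Q^1)² = [[2,1],[1,1]]
Q^4 = (Q^2)² = [[5,3],[3,2]]
Q^8 = (Q^4)² = [[34,21],[21,13]]
Q^16 = (Q^8)² = [[262,97],[97,165]]
Q^32 = (Q^16)² = [[178,34],[34,144]]
Q^64 = (Q^32)² = [[355,268],[268,87]]
Q^128 = (Q^64)² = [[269,86],[86,183]]
F_128 mod 445 = Q^128[0][1] = 86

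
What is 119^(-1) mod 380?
99

gcd(119, 380) = 1, so the inverse exists.
Extended Euclidean algorithm on (380, 119):
380 = 3 × 119 + 23  ⟹  23 = (1)·380 + (-3)·119
119 = 5 × 23 + 4  ⟹  4 = (-5)·380 + (16)·119
23 = 5 × 4 + 3  ⟹  3 = (26)·380 + (-83)·119
4 = 1 × 3 + 1  ⟹  1 = (-31)·380 + (99)·119
So (99)·119 ≡ 1 (mod 380), i.e. 119^(-1) ≡ 99 (mod 380).
Check: 119 × 99 = 11781 ≡ 1 (mod 380)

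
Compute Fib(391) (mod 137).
113

Matrix identity: Q^n = [[F_(n+1), F_n], [F_n, F_(n-1)]] with Q = [[1,1],[1,0]].
n = 391 = 110000111₂. Square-and-multiply, entries mod 137:
Q^1 = [[1,1],[1,0]]
Q^3 = (Q^1)²·Q = [[3,2],[2,1]]
Q^6 = (Q^3)² = [[13,8],[8,5]]
Q^12 = (Q^6)² = [[96,7],[7,89]]
Q^24 = (Q^12)² = [[86,62],[62,24]]
Q^48 = (Q^24)² = [[6,107],[107,36]]
Q^97 = (Q^48)²·Q = [[87,114],[114,110]]
Q^195 = (Q^97)²·Q = [[5,15],[15,127]]
Q^391 = (Q^195)²·Q = [[38,113],[113,62]]
F_391 mod 137 = Q^391[0][1] = 113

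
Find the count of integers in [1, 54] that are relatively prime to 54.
18

54 = 2 × 3^3
φ(n) = n × ∏(1 - 1/p) for each prime p dividing n
φ(54) = 54 × (1 - 1/2) × (1 - 1/3) = 18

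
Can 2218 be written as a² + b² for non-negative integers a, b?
3² + 47² (a=3, b=47)

Factorization: 2218 = 2 × 1109
By Fermat: n is sum of two squares iff every prime p ≡ 3 (mod 4) appears to even power.
All primes ≡ 3 (mod 4) appear to even power.
Search a = 0, 1, 2, … for 2218 - a² a perfect square: first hit at a = 3: 2218 - 9 = 2209 = 47².
2218 = 3² + 47² = 9 + 2209 ✓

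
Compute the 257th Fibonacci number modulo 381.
1

Matrix identity: Q^n = [[F_(n+1), F_n], [F_n, F_(n-1)]] with Q = [[1,1],[1,0]].
n = 257 = 100000001₂. Square-and-multiply, entries mod 381:
Q^1 = [[1,1],[1,0]]
Q^2 = (Q^1)² = [[2,1],[1,1]]
Q^4 = (Q^2)² = [[5,3],[3,2]]
Q^8 = (Q^4)² = [[34,21],[21,13]]
Q^16 = (Q^8)² = [[73,225],[225,229]]
Q^32 = (Q^16)² = [[328,132],[132,196]]
Q^64 = (Q^32)² = [[40,207],[207,214]]
Q^128 = (Q^64)² = [[253,0],[0,253]]
Q^257 = (Q^128)²·Q = [[1,1],[1,0]]
F_257 mod 381 = Q^257[0][1] = 1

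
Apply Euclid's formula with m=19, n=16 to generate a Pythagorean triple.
(105, 608, 617)

Euclid's formula: a = m² - n², b = 2mn, c = m² + n²
m = 19, n = 16
a = 19² - 16² = 361 - 256 = 105
b = 2 × 19 × 16 = 608
c = 19² + 16² = 361 + 256 = 617
Verification: 105² + 608² = 11025 + 369664 = 380689 = 617² ✓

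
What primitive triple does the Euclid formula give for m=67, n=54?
(1573, 7236, 7405)

Euclid's formula: a = m² - n², b = 2mn, c = m² + n²
m = 67, n = 54
a = 67² - 54² = 4489 - 2916 = 1573
b = 2 × 67 × 54 = 7236
c = 67² + 54² = 4489 + 2916 = 7405
Verification: 1573² + 7236² = 2474329 + 52359696 = 54834025 = 7405² ✓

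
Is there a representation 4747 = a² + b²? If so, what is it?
Not possible

Factorization: 4747 = 47 × 101
By Fermat: n is sum of two squares iff every prime p ≡ 3 (mod 4) appears to even power.
Prime(s) ≡ 3 (mod 4) with odd exponent: [(47, 1)]
Therefore 4747 cannot be expressed as a² + b².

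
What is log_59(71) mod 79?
57

Baby-step giant-step with step n = ⌈√79⌉ = 9.
Baby steps 59^j mod 79 (j:value) for j=0..8: 0:1, 1:59, 2:5, 3:58, 4:25, 5:53, 6:46, 7:28, 8:72.
Giant-step multiplier: 59^(-9) ≡ 59^(78-9) = 59^69 ≡ 57 (mod 79).
Giant steps γ_i = 71·57^i mod 79: γ_0=71, γ_1=18, γ_2=78, γ_3=22, γ_4=69, γ_5=62, γ_6=58 (in table at j=3).
x = i·n + j = 6·9 + 3 = 57.
Check: 59^57 ≡ 71 (mod 79).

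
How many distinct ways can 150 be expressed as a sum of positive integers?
40853235313

p(n) counts ways to write n as a sum of positive integers (order ignored).
Euler's pentagonal recurrence: p(k) = p(k-1) + p(k-2) - p(k-5) - p(k-7) + p(k-12) + p(k-15) - ... (offsets j(3j∓1)/2, signs ++--, p(0)=1, p(<0)=0).
DP table for k = 0..149: p(0)=1, p(1)=1, p(2)=2, p(3)=3, p(4)=5, p(5)=7, p(6)=11, p(7)=15, p(8)=22, p(9)=30, p(10)=42, p(11)=56, p(12)=77, p(13)=101, p(14)=135, p(15)=176, p(16)=231, p(17)=297, p(18)=385, p(19)=490, p(20)=627, p(21)=792, p(22)=1002, p(23)=1255, p(24)=1575, p(25)=1958, p(26)=2436, p(27)=3010, p(28)=3718, p(29)=4565, p(30)=5604, p(31)=6842, p(32)=8349, p(33)=10143, p(34)=12310, p(35)=14883, p(36)=17977, p(37)=21637, p(38)=26015, p(39)=31185, p(40)=37338, p(41)=44583, p(42)=53174, p(43)=63261, p(44)=75175, p(45)=89134, p(46)=105558, p(47)=124754, p(48)=147273, p(49)=173525, p(50)=204226, p(51)=239943, p(52)=281589, p(53)=329931, p(54)=386155, p(55)=451276, p(56)=526823, p(57)=614154, p(58)=715220, p(59)=831820, p(60)=966467, p(61)=1121505, p(62)=1300156, p(63)=1505499, p(64)=1741630, p(65)=2012558, p(66)=2323520, p(67)=2679689, p(68)=3087735, p(69)=3554345, p(70)=4087968, p(71)=4697205, p(72)=5392783, p(73)=6185689, p(74)=7089500, p(75)=8118264, p(76)=9289091, p(77)=10619863, p(78)=12132164, p(79)=13848650, p(80)=15796476, p(81)=18004327, p(82)=20506255, p(83)=23338469, p(84)=26543660, p(85)=30167357, p(86)=34262962, p(87)=38887673, p(88)=44108109, p(89)=49995925, p(90)=56634173, p(91)=64112359, p(92)=72533807, p(93)=82010177, p(94)=92669720, p(95)=104651419, p(96)=118114304, p(97)=133230930, p(98)=150198136, p(99)=169229875, p(100)=190569292, p(101)=214481126, p(102)=241265379, p(103)=271248950, p(104)=304801365, p(105)=342325709, p(106)=384276336, p(107)=431149389, p(108)=483502844, p(109)=541946240, p(110)=607163746, p(111)=679903203, p(112)=761002156, p(113)=851376628, p(114)=952050665, p(115)=1064144451, p(116)=1188908248, p(117)=1327710076, p(118)=1482074143, p(119)=1653668665, p(120)=1844349560, p(121)=2056148051, p(122)=2291320912, p(123)=2552338241, p(124)=2841940500, p(125)=3163127352, p(126)=3519222692, p(127)=3913864295, p(128)=4351078600, p(129)=4835271870, p(130)=5371315400, p(131)=5964539504, p(132)=6620830889, p(133)=7346629512, p(134)=8149040695, p(135)=9035836076, p(136)=10015581680, p(137)=11097645016, p(138)=12292341831, p(139)=13610949895, p(140)=15065878135, p(141)=16670689208, p(142)=18440293320, p(143)=20390982757, p(144)=22540654445, p(145)=24908858009, p(146)=27517052599, p(147)=30388671978, p(148)=33549419497, p(149)=37027355200.
Final step: p(150) = p(149) + p(148) - p(145) - p(143) + p(138) + p(135) - p(128) - p(124) + p(115) + p(110) - p(99) - p(93) + p(80) + p(73) - p(58) - p(50) + p(33) + p(24) - p(5)
= 37027355200 + 33549419497 - 24908858009 - 20390982757 + 12292341831 + 9035836076 - 4351078600 - 2841940500 + 1064144451 + 607163746 - 169229875 - 82010177 + 15796476 + 6185689 - 715220 - 204226 + 10143 + 1575 - 7
= 40853235313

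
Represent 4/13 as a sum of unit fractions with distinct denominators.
1/4 + 1/18 + 1/468

Greedy algorithm:
4/13: ceiling(13/4) = 4, use 1/4
3/52: ceiling(52/3) = 18, use 1/18
1/468: ceiling(468/1) = 468, use 1/468
Result: 4/13 = 1/4 + 1/18 + 1/468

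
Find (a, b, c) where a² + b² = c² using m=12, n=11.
(23, 264, 265)

Euclid's formula: a = m² - n², b = 2mn, c = m² + n²
m = 12, n = 11
a = 12² - 11² = 144 - 121 = 23
b = 2 × 12 × 11 = 264
c = 12² + 11² = 144 + 121 = 265
Verification: 23² + 264² = 529 + 69696 = 70225 = 265² ✓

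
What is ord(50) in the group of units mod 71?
35

71 is prime, so ord(50) divides φ(71) = 70.
Divisors of 70: 1, 2, 5, 7, 10, 14, 35, 70.
Repeated squaring: 50^1 ≡ 50, 50^2 ≡ 15, 50^4 ≡ 12, 50^8 ≡ 2, 50^16 ≡ 4, 50^32 ≡ 16, 50^64 ≡ 43 (mod 71).
Test 50^d mod 71 for each divisor d in increasing order:
50^1 ≡ 50
50^2 ≡ 15
50^5 = 50^4·50^1 ≡ 32
50^7 = 50^4·50^2·50^1 ≡ 54
50^10 = 50^8·50^2 ≡ 30
50^14 = 50^8·50^4·50^2 ≡ 5
50^35 = 50^32·50^2·50^1 ≡ 1  ← first divisor giving 1
The order is 35.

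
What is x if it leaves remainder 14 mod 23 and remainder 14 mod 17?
14

Using Chinese Remainder Theorem:
M = 23 × 17 = 391
M1 = 17, M2 = 23
y1 = 17^(-1) mod 23 = 19
y2 = 23^(-1) mod 17 = 3
x = (14×17×19 + 14×23×3) mod 391 = 14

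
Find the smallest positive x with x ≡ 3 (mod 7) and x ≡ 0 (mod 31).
31

Using Chinese Remainder Theorem:
M = 7 × 31 = 217
M1 = 31, M2 = 7
y1 = 31^(-1) mod 7 = 5
y2 = 7^(-1) mod 31 = 9
x = (3×31×5 + 0×7×9) mod 217 = 31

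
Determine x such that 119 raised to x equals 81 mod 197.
48

Baby-step giant-step with step n = ⌈√197⌉ = 15.
Baby steps 119^j mod 197 (j:value) for j=0..14: 0:1, 1:119, 2:174, 3:21, 4:135, 5:108, 6:47, 7:77, 8:101, 9:2, 10:41, 11:151, 12:42, 13:73, 14:19.
Giant-step multiplier: 119^(-15) ≡ 119^(196-15) = 119^181 ≡ 153 (mod 197).
Giant steps γ_i = 81·153^i mod 197: γ_0=81, γ_1=179, γ_2=4, γ_3=21 (in table at j=3).
x = i·n + j = 3·15 + 3 = 48.
Check: 119^48 ≡ 81 (mod 197).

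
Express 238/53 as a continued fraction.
[4; 2, 26]

Euclidean algorithm steps:
238 = 4 × 53 + 26
53 = 2 × 26 + 1
26 = 26 × 1 + 0
Continued fraction: [4; 2, 26]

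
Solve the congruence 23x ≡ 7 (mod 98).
x ≡ 77 (mod 98)

gcd(23, 98) = 1, which divides 7, so solutions exist.
Find 23^(-1) mod 98 by the extended Euclidean algorithm:
98 = 4 × 23 + 6  ⟹  6 = (1)·98 + (-4)·23
23 = 3 × 6 + 5  ⟹  5 = (-3)·98 + (13)·23
6 = 1 × 5 + 1  ⟹  1 = (4)·98 + (-17)·23
So (-17)·23 ≡ 1 (mod 98), i.e. 23^(-1) ≡ -17 ≡ 81 (mod 98).
x ≡ 81 × 7 = 567 ≡ 77 (mod 98).
Check: 23 × 77 = 1771 ≡ 7 (mod 98).
Unique solution: x ≡ 77 (mod 98)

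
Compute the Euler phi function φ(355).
280

355 = 5 × 71
φ(n) = n × ∏(1 - 1/p) for each prime p dividing n
φ(355) = 355 × (1 - 1/5) × (1 - 1/71) = 280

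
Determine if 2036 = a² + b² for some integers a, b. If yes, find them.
10² + 44² (a=10, b=44)

Factorization: 2036 = 2^2 × 509
By Fermat: n is sum of two squares iff every prime p ≡ 3 (mod 4) appears to even power.
All primes ≡ 3 (mod 4) appear to even power.
Search a = 0, 1, 2, … for 2036 - a² a perfect square: first hit at a = 10: 2036 - 100 = 1936 = 44².
2036 = 10² + 44² = 100 + 1936 ✓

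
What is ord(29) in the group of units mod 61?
12

61 is prime, so ord(29) divides φ(61) = 60.
Divisors of 60: 1, 2, 3, 4, 5, 6, 10, 12, 15, 20, 30, 60.
Repeated squaring: 29^1 ≡ 29, 29^2 ≡ 48, 29^4 ≡ 47, 29^8 ≡ 13, 29^16 ≡ 47, 29^32 ≡ 13 (mod 61).
Test 29^d mod 61 for each divisor d in increasing order:
29^1 ≡ 29
29^2 ≡ 48
29^3 = 29^2·29^1 ≡ 50
29^4 ≡ 47
29^5 = 29^4·29^1 ≡ 21
29^6 = 29^4·29^2 ≡ 60
29^10 = 29^8·29^2 ≡ 14
29^12 = 29^8·29^4 ≡ 1  ← first divisor giving 1
The order is 12.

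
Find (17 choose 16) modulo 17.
0

Using Lucas' theorem:
Write n=17 and k=16 in base 17:
n in base 17: [1, 0]
k in base 17: [0, 16]
C(17,16) mod 17 = ∏ C(n_i, k_i) mod 17
Digit binomials (mod 17): C(1,0) = 1; C(0,16) = 0 (k_i > n_i)
Product: 1 × 0 = 0 ≡ 0 (mod 17)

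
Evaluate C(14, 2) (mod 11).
3

Using Lucas' theorem:
Write n=14 and k=2 in base 11:
n in base 11: [1, 3]
k in base 11: [0, 2]
C(14,2) mod 11 = ∏ C(n_i, k_i) mod 11
Digit binomials (mod 11): C(1,0) = 1; C(3,2) = 3
Product: 1 × 3 = 3 ≡ 3 (mod 11)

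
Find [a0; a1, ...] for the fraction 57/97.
[0; 1, 1, 2, 2, 1, 5]

Euclidean algorithm steps:
57 = 0 × 97 + 57
97 = 1 × 57 + 40
57 = 1 × 40 + 17
40 = 2 × 17 + 6
17 = 2 × 6 + 5
6 = 1 × 5 + 1
5 = 5 × 1 + 0
Continued fraction: [0; 1, 1, 2, 2, 1, 5]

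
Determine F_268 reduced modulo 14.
11

Matrix identity: Q^n = [[F_(n+1), F_n], [F_n, F_(n-1)]] with Q = [[1,1],[1,0]].
n = 268 = 100001100₂. Square-and-multiply, entries mod 14:
Q^1 = [[1,1],[1,0]]
Q^2 = (Q^1)² = [[2,1],[1,1]]
Q^4 = (Q^2)² = [[5,3],[3,2]]
Q^8 = (Q^4)² = [[6,7],[7,13]]
Q^16 = (Q^8)² = [[1,7],[7,8]]
Q^33 = (Q^16)²·Q = [[1,8],[8,7]]
Q^67 = (Q^33)²·Q = [[3,9],[9,8]]
Q^134 = (Q^67)² = [[6,1],[1,5]]
Q^268 = (Q^134)² = [[9,11],[11,12]]
F_268 mod 14 = Q^268[0][1] = 11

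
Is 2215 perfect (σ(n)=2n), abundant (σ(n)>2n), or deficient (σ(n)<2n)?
deficient

Proper divisors of 2215: sum = 1 + 5 + 443 = 449
Since 449 < 2215, 2215 is deficient.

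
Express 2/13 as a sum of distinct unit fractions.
1/7 + 1/91

Greedy algorithm:
2/13: ceiling(13/2) = 7, use 1/7
1/91: ceiling(91/1) = 91, use 1/91
Result: 2/13 = 1/7 + 1/91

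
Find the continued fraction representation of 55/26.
[2; 8, 1, 2]

Euclidean algorithm steps:
55 = 2 × 26 + 3
26 = 8 × 3 + 2
3 = 1 × 2 + 1
2 = 2 × 1 + 0
Continued fraction: [2; 8, 1, 2]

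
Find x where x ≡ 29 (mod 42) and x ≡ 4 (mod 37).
1373

Using Chinese Remainder Theorem:
M = 42 × 37 = 1554
M1 = 37, M2 = 42
y1 = 37^(-1) mod 42 = 25
y2 = 42^(-1) mod 37 = 15
x = (29×37×25 + 4×42×15) mod 1554 = 1373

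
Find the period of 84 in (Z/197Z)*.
28

197 is prime, so ord(84) divides φ(197) = 196.
Divisors of 196: 1, 2, 4, 7, 14, 28, 49, 98, 196.
Repeated squaring: 84^1 ≡ 84, 84^2 ≡ 161, 84^4 ≡ 114, 84^8 ≡ 191, 84^16 ≡ 36, 84^32 ≡ 114, 84^64 ≡ 191, 84^128 ≡ 36 (mod 197).
Test 84^d mod 197 for each divisor d in increasing order:
84^1 ≡ 84
84^2 ≡ 161
84^4 ≡ 114
84^7 = 84^4·84^2·84^1 ≡ 14
84^14 = 84^8·84^4·84^2 ≡ 196
84^28 = 84^16·84^8·84^4 ≡ 1  ← first divisor giving 1
The order is 28.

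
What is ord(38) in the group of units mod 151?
15

151 is prime, so ord(38) divides φ(151) = 150.
Divisors of 150: 1, 2, 3, 5, 6, 10, 15, 25, 30, 50, 75, 150.
Repeated squaring: 38^1 ≡ 38, 38^2 ≡ 85, 38^4 ≡ 128, 38^8 ≡ 76, 38^16 ≡ 38, 38^32 ≡ 85, 38^64 ≡ 128, 38^128 ≡ 76 (mod 151).
Test 38^d mod 151 for each divisor d in increasing order:
38^1 ≡ 38
38^2 ≡ 85
38^3 = 38^2·38^1 ≡ 59
38^5 = 38^4·38^1 ≡ 32
38^6 = 38^4·38^2 ≡ 8
38^10 = 38^8·38^2 ≡ 118
38^15 = 38^8·38^4·38^2·38^1 ≡ 1  ← first divisor giving 1
The order is 15.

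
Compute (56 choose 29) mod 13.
11

Using Lucas' theorem:
Write n=56 and k=29 in base 13:
n in base 13: [4, 4]
k in base 13: [2, 3]
C(56,29) mod 13 = ∏ C(n_i, k_i) mod 13
Digit binomials (mod 13): C(4,2) = 6; C(4,3) = 4
Product: 6 × 4 = 24 ≡ 11 (mod 13)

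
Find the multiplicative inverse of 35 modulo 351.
341

gcd(35, 351) = 1, so the inverse exists.
Extended Euclidean algorithm on (351, 35):
351 = 10 × 35 + 1  ⟹  1 = (1)·351 + (-10)·35
So (-10)·35 ≡ 1 (mod 351), i.e. 35^(-1) ≡ -10 ≡ 341 (mod 351).
Check: 35 × 341 = 11935 ≡ 1 (mod 351)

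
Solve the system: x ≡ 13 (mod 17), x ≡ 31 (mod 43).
676

Using Chinese Remainder Theorem:
M = 17 × 43 = 731
M1 = 43, M2 = 17
y1 = 43^(-1) mod 17 = 2
y2 = 17^(-1) mod 43 = 38
x = (13×43×2 + 31×17×38) mod 731 = 676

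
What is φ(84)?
24

84 = 2^2 × 3 × 7
φ(n) = n × ∏(1 - 1/p) for each prime p dividing n
φ(84) = 84 × (1 - 1/2) × (1 - 1/3) × (1 - 1/7) = 24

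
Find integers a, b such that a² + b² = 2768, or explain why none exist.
8² + 52² (a=8, b=52)

Factorization: 2768 = 2^4 × 173
By Fermat: n is sum of two squares iff every prime p ≡ 3 (mod 4) appears to even power.
All primes ≡ 3 (mod 4) appear to even power.
Search a = 0, 1, 2, … for 2768 - a² a perfect square: first hit at a = 8: 2768 - 64 = 2704 = 52².
2768 = 8² + 52² = 64 + 2704 ✓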